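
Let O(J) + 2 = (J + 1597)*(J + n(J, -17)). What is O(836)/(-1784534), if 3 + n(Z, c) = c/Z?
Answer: -1694268971/1491870424 ≈ -1.1357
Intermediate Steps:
n(Z, c) = -3 + c/Z
O(J) = -2 + (1597 + J)*(-3 + J - 17/J) (O(J) = -2 + (J + 1597)*(J + (-3 - 17/J)) = -2 + (1597 + J)*(-3 + J - 17/J))
O(836)/(-1784534) = (-4810 + 836**2 - 27149/836 + 1594*836)/(-1784534) = (-4810 + 698896 - 27149*1/836 + 1332584)*(-1/1784534) = (-4810 + 698896 - 27149/836 + 1332584)*(-1/1784534) = (1694268971/836)*(-1/1784534) = -1694268971/1491870424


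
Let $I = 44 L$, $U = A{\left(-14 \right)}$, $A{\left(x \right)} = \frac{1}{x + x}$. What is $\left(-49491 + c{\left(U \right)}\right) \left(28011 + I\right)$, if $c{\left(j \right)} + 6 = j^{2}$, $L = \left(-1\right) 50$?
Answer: $- \frac{1001612554717}{784} \approx -1.2776 \cdot 10^{9}$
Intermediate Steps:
$A{\left(x \right)} = \frac{1}{2 x}$
$U = - \frac{1}{28}$ ($U = \frac{1}{2 \left(-14\right)} = \frac{1}{2} \left(- \frac{1}{14}\right) = - \frac{1}{28} \approx -0.035714$)
$L = -50$
$I = -2200$ ($I = 44 \left(-50\right) = -2200$)
$c{\left(j \right)} = -6 + j^{2}$
$\left(-49491 + c{\left(U \right)}\right) \left(28011 + I\right) = \left(-49491 - \left(6 - \left(- \frac{1}{28}\right)^{2}\right)\right) \left(28011 - 2200\right) = \left(-49491 + \left(-6 + \frac{1}{784}\right)\right) 25811 = \left(-49491 - \frac{4703}{784}\right) 25811 = \left(- \frac{38805647}{784}\right) 25811 = - \frac{1001612554717}{784}$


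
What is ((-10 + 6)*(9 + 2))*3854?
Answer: -169576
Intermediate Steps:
((-10 + 6)*(9 + 2))*3854 = -4*11*3854 = -44*3854 = -169576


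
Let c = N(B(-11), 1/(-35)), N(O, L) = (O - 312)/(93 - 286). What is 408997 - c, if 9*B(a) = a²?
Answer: 710425102/1737 ≈ 4.0900e+5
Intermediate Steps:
B(a) = a²/9
N(O, L) = 312/193 - O/193 (N(O, L) = (-312 + O)/(-193) = (-312 + O)*(-1/193) = 312/193 - O/193)
c = 2687/1737 (c = 312/193 - (-11)²/1737 = 312/193 - 121/1737 = 2687/1737 ≈ 1.5469)
408997 - c = 408997 - 1*2687/1737 = 408997 - 2687/1737 = 710425102/1737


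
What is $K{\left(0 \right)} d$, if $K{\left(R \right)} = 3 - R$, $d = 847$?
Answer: $2541$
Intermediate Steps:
$K{\left(0 \right)} d = \left(3 - 0\right) 847 = \left(3 + 0\right) 847 = 3 \cdot 847 = 2541$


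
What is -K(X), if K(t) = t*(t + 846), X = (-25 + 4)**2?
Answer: -567567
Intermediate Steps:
X = 441 (X = (-21)**2 = 441)
K(t) = t*(846 + t)
-K(X) = -441*(846 + 441) = -441*1287 = -1*567567 = -567567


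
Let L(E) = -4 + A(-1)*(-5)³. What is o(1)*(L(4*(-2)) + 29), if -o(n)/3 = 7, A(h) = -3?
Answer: -8400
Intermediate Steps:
o(n) = -21 (o(n) = -3*7 = -21)
L(E) = 371 (L(E) = -4 - 3*(-5)³ = -4 - 3*(-125) = -4 + 375 = 371)
o(1)*(L(4*(-2)) + 29) = -21*(371 + 29) = -21*400 = -8400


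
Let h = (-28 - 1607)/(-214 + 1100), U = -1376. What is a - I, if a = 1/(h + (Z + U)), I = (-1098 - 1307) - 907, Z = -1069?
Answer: 7180100474/2167905 ≈ 3312.0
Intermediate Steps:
I = -3312 (I = -2405 - 907 = -3312)
h = -1635/886 ≈ -1.8454
a = -886/2167905 (a = 1/(-1635/886 + (-1069 - 1376)) = 1/(-1635/886 - 2445) = 1/(-2167905/886) = -886/2167905 ≈ -0.00040869)
a - I = -886/2167905 - 1*(-3312) = -886/2167905 + 3312 = 7180100474/2167905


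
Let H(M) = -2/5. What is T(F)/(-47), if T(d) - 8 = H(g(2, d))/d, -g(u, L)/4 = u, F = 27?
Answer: -1078/6345 ≈ -0.16990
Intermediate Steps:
g(u, L) = -4*u
H(M) = -⅖ (H(M) = -2*⅕ = -⅖)
T(d) = 8 - 2/(5*d)
T(F)/(-47) = (8 - ⅖/27)/(-47) = -(8 - ⅖*1/27)/47 = -(8 - 2/135)/47 = -1/47*1078/135 = -1078/6345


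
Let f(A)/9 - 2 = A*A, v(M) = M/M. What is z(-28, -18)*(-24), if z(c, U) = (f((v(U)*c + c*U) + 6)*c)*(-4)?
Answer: -5620430592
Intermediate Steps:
v(M) = 1
f(A) = 18 + 9*A² (f(A) = 18 + 9*(A*A) = 18 + 9*A²)
z(c, U) = -4*c*(18 + 9*(6 + c + U*c)²) (z(c, U) = ((18 + 9*((1*c + c*U) + 6)²)*c)*(-4) = ((18 + 9*((c + U*c) + 6)²)*c)*(-4) = ((18 + 9*(6 + c + U*c)²)*c)*(-4) = (c*(18 + 9*(6 + c + U*c)²))*(-4) = -4*c*(18 + 9*(6 + c + U*c)²))
z(-28, -18)*(-24) = -36*(-28)*(2 + (6 - 28 - 18*(-28))²)*(-24) = -36*(-28)*(2 + (6 - 28 + 504)²)*(-24) = -36*(-28)*(2 + 482²)*(-24) = -36*(-28)*(2 + 232324)*(-24) = -36*(-28)*232326*(-24) = 234184608*(-24) = -5620430592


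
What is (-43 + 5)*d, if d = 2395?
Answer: -91010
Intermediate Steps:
(-43 + 5)*d = (-43 + 5)*2395 = -38*2395 = -91010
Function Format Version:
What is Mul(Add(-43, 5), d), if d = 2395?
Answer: -91010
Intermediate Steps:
Mul(Add(-43, 5), d) = Mul(Add(-43, 5), 2395) = Mul(-38, 2395) = -91010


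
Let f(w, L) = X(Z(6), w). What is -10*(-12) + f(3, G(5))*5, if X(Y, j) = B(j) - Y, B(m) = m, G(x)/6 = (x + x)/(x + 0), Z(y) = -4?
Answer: 155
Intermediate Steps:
G(x) = 12 (G(x) = 6*((x + x)/(x + 0)) = 6*((2*x)/x) = 6*2 = 12)
X(Y, j) = j - Y
f(w, L) = 4 + w (f(w, L) = w - 1*(-4) = w + 4 = 4 + w)
-10*(-12) + f(3, G(5))*5 = -10*(-12) + (4 + 3)*5 = 120 + 7*5 = 120 + 35 = 155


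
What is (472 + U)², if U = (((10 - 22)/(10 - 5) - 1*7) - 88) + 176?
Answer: 7579009/25 ≈ 3.0316e+5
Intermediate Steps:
U = 393/5 (U = ((-12/5 - 7) - 88) + 176 = (-47/5 - 88) + 176 = -487/5 + 176 = 393/5 ≈ 78.600)
(472 + U)² = (472 + 393/5)² = (2753/5)² = 7579009/25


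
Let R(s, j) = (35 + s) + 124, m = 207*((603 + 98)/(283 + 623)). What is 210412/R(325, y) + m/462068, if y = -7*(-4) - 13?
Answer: 7340467079857/16884888856 ≈ 434.74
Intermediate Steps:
y = 15 (y = 28 - 13 = 15)
m = 48369/302 (m = 207*(701/906) = 48369/302 ≈ 160.16)
R(s, j) = 159 + s
210412/R(325, y) + m/462068 = 210412/(159 + 325) + (48369/302)/462068 = 210412/484 + (48369/302)*(1/462068) = 210412*(1/484) + 48369/139544536 = 52603/121 + 48369/139544536 = 7340467079857/16884888856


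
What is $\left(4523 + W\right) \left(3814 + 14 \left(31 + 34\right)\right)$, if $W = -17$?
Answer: $21286344$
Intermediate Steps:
$\left(4523 + W\right) \left(3814 + 14 \left(31 + 34\right)\right) = \left(4523 - 17\right) \left(3814 + 14 \left(31 + 34\right)\right) = 4506 \left(3814 + 14 \cdot 65\right) = 4506 \left(3814 + 910\right) = 4506 \cdot 4724 = 21286344$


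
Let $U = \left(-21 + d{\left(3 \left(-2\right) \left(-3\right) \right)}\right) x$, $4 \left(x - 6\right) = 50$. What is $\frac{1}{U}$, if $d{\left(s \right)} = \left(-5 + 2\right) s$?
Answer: $- \frac{2}{2775} \approx -0.00072072$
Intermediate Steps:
$x = \frac{37}{2}$ ($x = 6 + \frac{1}{4} \cdot 50 = 6 + \frac{25}{2} = \frac{37}{2} \approx 18.5$)
$d{\left(s \right)} = - 3 s$
$U = - \frac{2775}{2}$ ($U = \left(-21 - 3 \cdot 3 \left(-2\right) \left(-3\right)\right) \frac{37}{2} = \left(-21 - 3 \left(\left(-6\right) \left(-3\right)\right)\right) \frac{37}{2} = \left(-21 - 54\right) \frac{37}{2} = \left(-75\right) \frac{37}{2} = - \frac{2775}{2} \approx -1387.5$)
$\frac{1}{U} = \frac{1}{- \frac{2775}{2}} = - \frac{2}{2775}$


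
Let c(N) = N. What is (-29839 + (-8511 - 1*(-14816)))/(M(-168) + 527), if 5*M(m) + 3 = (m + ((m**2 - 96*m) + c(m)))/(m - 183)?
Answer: -983385/20948 ≈ -46.944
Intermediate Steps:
M(m) = -3/5 + (m**2 - 94*m)/(5*(-183 + m)) (M(m) = -3/5 + ((m + ((m**2 - 96*m) + m))/(m - 183))/5 = -3/5 + ((m + (m**2 - 95*m))/(-183 + m))/5 = -3/5 + ((m**2 - 94*m)/(-183 + m))/5 = -3/5 + (m**2 - 94*m)/(5*(-183 + m)))
(-29839 + (-8511 - 1*(-14816)))/(M(-168) + 527) = (-29839 + (-8511 - 1*(-14816)))/((549 + (-168)**2 - 97*(-168))/(5*(-183 - 168)) + 527) = (-29839 + (-8511 + 14816))/((1/5)*(549 + 28224 + 16296)/(-351) + 527) = (-29839 + 6305)/((1/5)*(-1/351)*45069 + 527) = -23534/(-15023/585 + 527) = -23534/293272/585 = -23534*585/293272 = -983385/20948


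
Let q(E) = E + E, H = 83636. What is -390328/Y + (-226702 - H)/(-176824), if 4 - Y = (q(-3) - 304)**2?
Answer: 386099995/66375309 ≈ 5.8169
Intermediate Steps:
q(E) = 2*E
Y = -96096 (Y = 4 - (2*(-3) - 304)**2 = 4 - (-6 - 304)**2 = 4 - 1*(-310)**2 = 4 - 1*96100 = 4 - 96100 = -96096)
-390328/Y + (-226702 - H)/(-176824) = -390328/(-96096) + (-226702 - 1*83636)/(-176824) = -390328*(-1/96096) + (-226702 - 83636)*(-1/176824) = 48791/12012 - 310338*(-1/176824) = 48791/12012 + 155169/88412 = 386099995/66375309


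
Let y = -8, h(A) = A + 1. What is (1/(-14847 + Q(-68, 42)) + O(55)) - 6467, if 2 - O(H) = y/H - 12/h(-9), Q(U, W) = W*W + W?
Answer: -9276050369/1434510 ≈ -6466.4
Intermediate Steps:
h(A) = 1 + A
Q(U, W) = W + W² (Q(U, W) = W² + W = W + W²)
O(H) = ½ + 8/H (O(H) = 2 - (-8/H - 12/(1 - 9)) = 2 - (-8/H - 12/(-8)) = 2 - (-8/H - 12*(-⅛)) = 2 - (-8/H + 3/2) = 2 - (3/2 - 8/H) = 2 + (-3/2 + 8/H) = ½ + 8/H)
(1/(-14847 + Q(-68, 42)) + O(55)) - 6467 = (1/(-14847 + 42*(1 + 42)) + (½)*(16 + 55)/55) - 6467 = (1/(-14847 + 42*43) + (½)*(1/55)*71) - 6467 = (1/(-14847 + 1806) + 71/110) - 6467 = (1/(-13041) + 71/110) - 6467 = (-1/13041 + 71/110) - 6467 = 925801/1434510 - 6467 = -9276050369/1434510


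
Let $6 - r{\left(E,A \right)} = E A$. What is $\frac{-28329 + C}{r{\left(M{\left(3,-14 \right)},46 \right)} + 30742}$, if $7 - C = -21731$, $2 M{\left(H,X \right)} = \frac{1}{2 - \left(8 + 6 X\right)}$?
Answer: $- \frac{514098}{2398321} \approx -0.21436$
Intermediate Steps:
$M{\left(H,X \right)} = \frac{1}{2 \left(-6 - 6 X\right)}$ ($M{\left(H,X \right)} = \frac{1}{2 \left(2 - \left(8 + 6 X\right)\right)} = \frac{1}{2 \left(-6 - 6 X\right)}$)
$C = 21738$ ($C = 7 - -21731 = 7 + 21731 = 21738$)
$r{\left(E,A \right)} = 6 - A E$ ($r{\left(E,A \right)} = 6 - E A = 6 - A E$)
$\frac{-28329 + C}{r{\left(M{\left(3,-14 \right)},46 \right)} + 30742} = \frac{-28329 + 21738}{\left(6 - 46 \left(- \frac{1}{12 + 12 \left(-14\right)}\right)\right) + 30742} = - \frac{6591}{\left(6 - 46 \left(- \frac{1}{12 - 168}\right)\right) + 30742} = - \frac{6591}{\left(6 - 46 \left(- \frac{1}{-156}\right)\right) + 30742} = - \frac{6591}{\left(6 - 46 \left(\left(-1\right) \left(- \frac{1}{156}\right)\right)\right) + 30742} = - \frac{6591}{\left(6 - 46 \cdot \frac{1}{156}\right) + 30742} = - \frac{6591}{\left(6 - \frac{23}{78}\right) + 30742} = - \frac{6591}{\frac{445}{78} + 30742} = - \frac{6591}{\frac{2398321}{78}} = \left(-6591\right) \frac{78}{2398321} = - \frac{514098}{2398321}$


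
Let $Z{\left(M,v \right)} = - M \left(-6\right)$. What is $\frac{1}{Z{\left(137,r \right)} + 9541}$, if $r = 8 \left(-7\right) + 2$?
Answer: $\frac{1}{10363} \approx 9.6497 \cdot 10^{-5}$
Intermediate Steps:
$r = -54$ ($r = -56 + 2 = -54$)
$Z{\left(M,v \right)} = 6 M$
$\frac{1}{Z{\left(137,r \right)} + 9541} = \frac{1}{6 \cdot 137 + 9541} = \frac{1}{822 + 9541} = \frac{1}{10363}$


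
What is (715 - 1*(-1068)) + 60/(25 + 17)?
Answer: 12491/7 ≈ 1784.4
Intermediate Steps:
(715 - 1*(-1068)) + 60/(25 + 17) = (715 + 1068) + 60/42 = 1783 + (1/42)*60 = 1783 + 10/7 = 12491/7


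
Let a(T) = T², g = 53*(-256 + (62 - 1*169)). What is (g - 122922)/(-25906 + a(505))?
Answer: -47387/76373 ≈ -0.62047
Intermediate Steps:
g = -19239 (g = 53*(-256 + (62 - 169)) = 53*(-256 - 107) = 53*(-363) = -19239)
(g - 122922)/(-25906 + a(505)) = (-19239 - 122922)/(-25906 + 505²) = -142161/(-25906 + 255025) = -142161/229119 = -142161*1/229119 = -47387/76373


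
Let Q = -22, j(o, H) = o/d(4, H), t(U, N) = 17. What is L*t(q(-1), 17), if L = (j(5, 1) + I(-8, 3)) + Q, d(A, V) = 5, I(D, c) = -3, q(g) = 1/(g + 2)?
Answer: -408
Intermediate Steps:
q(g) = 1/(2 + g)
j(o, H) = o/5
L = -24 (L = ((1/5)*5 - 3) - 22 = (1 - 3) - 22 = -2 - 22 = -24)
L*t(q(-1), 17) = -24*17 = -408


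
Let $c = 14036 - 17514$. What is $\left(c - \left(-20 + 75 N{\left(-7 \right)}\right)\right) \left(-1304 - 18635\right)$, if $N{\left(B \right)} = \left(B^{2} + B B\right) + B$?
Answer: $205032737$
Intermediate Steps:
$N{\left(B \right)} = B + 2 B^{2}$ ($N{\left(B \right)} = \left(B^{2} + B^{2}\right) + B = 2 B^{2} + B = B + 2 B^{2}$)
$c = -3478$
$\left(c - \left(-20 + 75 N{\left(-7 \right)}\right)\right) \left(-1304 - 18635\right) = \left(-3478 + \left(20 - 75 \left(- 7 \left(1 + 2 \left(-7\right)\right)\right)\right)\right) \left(-1304 - 18635\right) = \left(-3478 + \left(20 - 75 \left(- 7 \left(1 - 14\right)\right)\right)\right) \left(-19939\right) = \left(-3478 + \left(20 - 75 \left(\left(-7\right) \left(-13\right)\right)\right)\right) \left(-19939\right) = \left(-3478 + \left(20 - 6825\right)\right) \left(-19939\right) = \left(-3478 - 6805\right) \left(-19939\right) = \left(-10283\right) \left(-19939\right) = 205032737$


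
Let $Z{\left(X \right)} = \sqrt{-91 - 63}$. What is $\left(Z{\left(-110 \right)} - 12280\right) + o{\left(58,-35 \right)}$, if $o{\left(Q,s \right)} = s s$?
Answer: $-11055 + i \sqrt{154} \approx -11055.0 + 12.41 i$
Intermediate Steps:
$o{\left(Q,s \right)} = s^{2}$
$Z{\left(X \right)} = i \sqrt{154}$ ($Z{\left(X \right)} = \sqrt{-154} = i \sqrt{154}$)
$\left(Z{\left(-110 \right)} - 12280\right) + o{\left(58,-35 \right)} = \left(i \sqrt{154} - 12280\right) + \left(-35\right)^{2} = \left(-12280 + i \sqrt{154}\right) + 1225 = -11055 + i \sqrt{154}$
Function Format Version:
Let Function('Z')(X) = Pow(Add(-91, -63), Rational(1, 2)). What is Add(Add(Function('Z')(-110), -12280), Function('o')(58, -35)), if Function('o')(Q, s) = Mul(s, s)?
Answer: Add(-11055, Mul(I, Pow(154, Rational(1, 2)))) ≈ Add(-11055., Mul(12.410, I))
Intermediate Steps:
Function('o')(Q, s) = Pow(s, 2)
Function('Z')(X) = Mul(I, Pow(154, Rational(1, 2))) (Function('Z')(X) = Pow(-154, Rational(1, 2)) = Mul(I, Pow(154, Rational(1, 2))))
Add(Add(Function('Z')(-110), -12280), Function('o')(58, -35)) = Add(Add(Mul(I, Pow(154, Rational(1, 2))), -12280), Pow(-35, 2)) = Add(Add(-12280, Mul(I, Pow(154, Rational(1, 2)))), 1225) = Add(-11055, Mul(I, Pow(154, Rational(1, 2))))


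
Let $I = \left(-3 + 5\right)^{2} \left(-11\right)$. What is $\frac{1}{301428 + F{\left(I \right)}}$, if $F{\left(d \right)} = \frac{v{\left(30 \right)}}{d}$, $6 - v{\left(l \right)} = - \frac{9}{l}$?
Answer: $\frac{440}{132628257} \approx 3.3175 \cdot 10^{-6}$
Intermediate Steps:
$v{\left(l \right)} = 6 + \frac{9}{l}$ ($v{\left(l \right)} = 6 - - \frac{9}{l} = 6 + \frac{9}{l}$)
$I = -44$ ($I = 2^{2} \left(-11\right) = 4 \left(-11\right) = -44$)
$F{\left(d \right)} = \frac{63}{10 d}$ ($F{\left(d \right)} = \frac{6 + \frac{9}{30}}{d} = \frac{6 + 9 \cdot \frac{1}{30}}{d} = \frac{6 + \frac{3}{10}}{d} = \frac{63}{10 d}$)
$\frac{1}{301428 + F{\left(I \right)}} = \frac{1}{301428 + \frac{63}{10 \left(-44\right)}} = \frac{1}{301428 + \frac{63}{10} \left(- \frac{1}{44}\right)} = \frac{1}{301428 - \frac{63}{440}} = \frac{1}{\frac{132628257}{440}} = \frac{440}{132628257}$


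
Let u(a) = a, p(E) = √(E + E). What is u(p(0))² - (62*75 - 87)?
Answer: -4563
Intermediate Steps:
p(E) = √2*√E (p(E) = √(2*E) = √2*√E)
u(p(0))² - (62*75 - 87) = (√2*√0)² - (62*75 - 87) = (√2*0)² - (4650 - 87) = 0² - 1*4563 = 0 - 4563 = -4563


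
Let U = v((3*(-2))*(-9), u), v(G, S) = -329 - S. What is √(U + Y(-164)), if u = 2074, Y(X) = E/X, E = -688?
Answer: I*√4032391/41 ≈ 48.978*I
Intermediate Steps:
Y(X) = -688/X
U = -2403 (U = -329 - 1*2074 = -329 - 2074 = -2403)
√(U + Y(-164)) = √(-2403 - 688/(-164)) = √(-2403 - 688*(-1/164)) = √(-2403 + 172/41) = √(-98351/41) = I*√4032391/41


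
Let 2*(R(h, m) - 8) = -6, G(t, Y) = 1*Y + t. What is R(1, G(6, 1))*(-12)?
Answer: -60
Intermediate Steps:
G(t, Y) = Y + t
R(h, m) = 5 (R(h, m) = 8 + (½)*(-6) = 8 - 3 = 5)
R(1, G(6, 1))*(-12) = 5*(-12) = -60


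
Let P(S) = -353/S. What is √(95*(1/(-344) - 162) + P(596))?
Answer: I*√10108635959342/25628 ≈ 124.06*I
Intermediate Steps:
√(95*(1/(-344) - 162) + P(596)) = √(95*(1/(-344) - 162) - 353/596) = √(95*(-1/344 - 162) - 353*1/596) = √(95*(-55729/344) - 353/596) = √(-5294255/344 - 353/596) = √(-788874353/51256) = I*√10108635959342/25628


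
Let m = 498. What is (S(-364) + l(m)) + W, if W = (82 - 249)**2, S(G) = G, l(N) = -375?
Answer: 27150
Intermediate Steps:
W = 27889 (W = (-167)**2 = 27889)
(S(-364) + l(m)) + W = (-364 - 375) + 27889 = -739 + 27889 = 27150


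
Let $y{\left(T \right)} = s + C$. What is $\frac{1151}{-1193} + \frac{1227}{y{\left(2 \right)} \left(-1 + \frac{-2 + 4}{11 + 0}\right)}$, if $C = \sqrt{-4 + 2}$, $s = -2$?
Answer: $\frac{5356948}{10737} + \frac{4499 i \sqrt{2}}{18} \approx 498.92 + 353.47 i$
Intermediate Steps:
$C = i \sqrt{2}$ ($C = \sqrt{-2} = i \sqrt{2} \approx 1.4142 i$)
$y{\left(T \right)} = -2 + i \sqrt{2}$
$\frac{1151}{-1193} + \frac{1227}{y{\left(2 \right)} \left(-1 + \frac{-2 + 4}{11 + 0}\right)} = \frac{1151}{-1193} + \frac{1227}{\left(-2 + i \sqrt{2}\right) \left(-1 + \frac{-2 + 4}{11 + 0}\right)} = 1151 \left(- \frac{1}{1193}\right) + \frac{1227}{\left(-2 + i \sqrt{2}\right) \left(-1 + \frac{2}{11}\right)} = - \frac{1151}{1193} + \frac{1227}{\left(-2 + i \sqrt{2}\right) \left(-1 + 2 \cdot \frac{1}{11}\right)} = - \frac{1151}{1193} + \frac{1227}{\left(-2 + i \sqrt{2}\right) \left(-1 + \frac{2}{11}\right)} = - \frac{1151}{1193} + \frac{1227}{\left(-2 + i \sqrt{2}\right) \left(- \frac{9}{11}\right)} = - \frac{1151}{1193} + \frac{1227}{\frac{18}{11} - \frac{9 i \sqrt{2}}{11}}$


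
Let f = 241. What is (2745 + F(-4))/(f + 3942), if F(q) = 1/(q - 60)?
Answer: 175679/267712 ≈ 0.65622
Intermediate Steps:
F(q) = 1/(-60 + q)
(2745 + F(-4))/(f + 3942) = (2745 + 1/(-60 - 4))/(241 + 3942) = (2745 + 1/(-64))/4183 = (2745 - 1/64)*(1/4183) = (175679/64)*(1/4183) = 175679/267712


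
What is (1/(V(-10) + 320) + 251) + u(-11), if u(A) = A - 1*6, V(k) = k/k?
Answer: 75115/321 ≈ 234.00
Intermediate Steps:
V(k) = 1
u(A) = -6 + A (u(A) = A - 6 = -6 + A)
(1/(V(-10) + 320) + 251) + u(-11) = (1/(1 + 320) + 251) + (-6 - 11) = (1/321 + 251) - 17 = 80572/321 - 17 = 75115/321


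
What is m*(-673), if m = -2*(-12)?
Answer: -16152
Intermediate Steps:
m = 24
m*(-673) = 24*(-673) = -16152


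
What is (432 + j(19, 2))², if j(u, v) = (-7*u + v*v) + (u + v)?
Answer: 104976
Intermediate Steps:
j(u, v) = v + v² - 6*u (j(u, v) = (-7*u + v²) + (u + v) = (v² - 7*u) + (u + v) = v + v² - 6*u)
(432 + j(19, 2))² = (432 + (2 + 2² - 6*19))² = (432 + (2 + 4 - 114))² = (432 - 108)² = 324² = 104976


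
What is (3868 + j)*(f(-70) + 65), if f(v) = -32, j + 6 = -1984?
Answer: 61974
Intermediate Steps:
j = -1990 (j = -6 - 1984 = -1990)
(3868 + j)*(f(-70) + 65) = (3868 - 1990)*(-32 + 65) = 1878*33 = 61974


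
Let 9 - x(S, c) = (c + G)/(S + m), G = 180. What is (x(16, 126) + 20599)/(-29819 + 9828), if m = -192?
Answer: -1813657/1759208 ≈ -1.0310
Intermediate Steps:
x(S, c) = 9 - (180 + c)/(-192 + S) (x(S, c) = 9 - (c + 180)/(S - 192) = 9 - (180 + c)/(-192 + S))
(x(16, 126) + 20599)/(-29819 + 9828) = ((-1908 - 1*126 + 9*16)/(-192 + 16) + 20599)/(-29819 + 9828) = ((-1908 - 126 + 144)/(-176) + 20599)/(-19991) = (-1/176*(-1890) + 20599)*(-1/19991) = (945/88 + 20599)*(-1/19991) = (1813657/88)*(-1/19991) = -1813657/1759208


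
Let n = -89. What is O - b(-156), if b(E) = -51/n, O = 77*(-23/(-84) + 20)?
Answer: 1666625/1068 ≈ 1560.5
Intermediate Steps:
O = 18733/12 (O = 77*(-23*(-1/84) + 20) = 77*(23/84 + 20) = 77*(1703/84) = 18733/12 ≈ 1561.1)
b(E) = 51/89 (b(E) = -51/(-89) = -51*(-1/89) = 51/89)
O - b(-156) = 18733/12 - 1*51/89 = 18733/12 - 51/89 = 1666625/1068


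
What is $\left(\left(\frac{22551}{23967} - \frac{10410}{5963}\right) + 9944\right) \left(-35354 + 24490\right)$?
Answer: $- \frac{5146037548526896}{47638407} \approx -1.0802 \cdot 10^{8}$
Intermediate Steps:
$\left(\left(\frac{22551}{23967} - \frac{10410}{5963}\right) + 9944\right) \left(-35354 + 24490\right) = \left(\left(22551 \cdot \frac{1}{23967} - \frac{10410}{5963}\right) + 9944\right) \left(-10864\right) = \left(\left(\frac{7517}{7989} - \frac{10410}{5963}\right) + 9944\right) \left(-10864\right) = \left(- \frac{38341619}{47638407} + 9944\right) \left(-10864\right) = \frac{473677977589}{47638407} \left(-10864\right) = - \frac{5146037548526896}{47638407}$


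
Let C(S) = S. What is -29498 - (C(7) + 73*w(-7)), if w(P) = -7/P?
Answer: -29578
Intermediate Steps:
-29498 - (C(7) + 73*w(-7)) = -29498 - (7 + 73*(-7/(-7))) = -29498 - (7 + 73*(-7*(-⅐))) = -29498 - (7 + 73*1) = -29498 - (7 + 73) = -29498 - 1*80 = -29498 - 80 = -29578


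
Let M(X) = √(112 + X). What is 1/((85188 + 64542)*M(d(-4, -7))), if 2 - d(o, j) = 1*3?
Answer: √111/16620030 ≈ 6.3391e-7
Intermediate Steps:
d(o, j) = -1 (d(o, j) = 2 - 3 = -1)
1/((85188 + 64542)*M(d(-4, -7))) = 1/((85188 + 64542)*(√(112 - 1))) = 1/(149730*(√111)) = (√111/111)/149730 = √111/16620030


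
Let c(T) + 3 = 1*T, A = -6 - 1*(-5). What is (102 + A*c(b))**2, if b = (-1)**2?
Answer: 10816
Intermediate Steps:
b = 1
A = -1 (A = -6 + 5 = -1)
c(T) = -3 + T (c(T) = -3 + 1*T = -3 + T)
(102 + A*c(b))**2 = (102 - (-3 + 1))**2 = (102 - 1*(-2))**2 = (102 + 2)**2 = 104**2 = 10816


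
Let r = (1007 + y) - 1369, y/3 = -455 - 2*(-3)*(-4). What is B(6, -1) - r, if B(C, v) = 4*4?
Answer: 1815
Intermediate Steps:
y = -1437 (y = 3*(-455 - 2*(-3)*(-4)) = 3*(-455 + 6*(-4)) = 3*(-455 - 24) = 3*(-479) = -1437)
B(C, v) = 16
r = -1799 (r = (1007 - 1437) - 1369 = -430 - 1369 = -1799)
B(6, -1) - r = 16 - 1*(-1799) = 16 + 1799 = 1815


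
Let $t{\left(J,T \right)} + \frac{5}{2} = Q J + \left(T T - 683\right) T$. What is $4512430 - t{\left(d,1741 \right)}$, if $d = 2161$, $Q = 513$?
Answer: $- \frac{10545038157}{2} \approx -5.2725 \cdot 10^{9}$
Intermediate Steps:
$t{\left(J,T \right)} = - \frac{5}{2} + 513 J + T \left(-683 + T^{2}\right)$ ($t{\left(J,T \right)} = - \frac{5}{2} + \left(513 J + \left(T T - 683\right) T\right) = - \frac{5}{2} + \left(513 J + \left(T^{2} - 683\right) T\right) = - \frac{5}{2} + \left(513 J + \left(-683 + T^{2}\right) T\right) = - \frac{5}{2} + \left(513 J + T \left(-683 + T^{2}\right)\right) = - \frac{5}{2} + 513 J + T \left(-683 + T^{2}\right)$)
$4512430 - t{\left(d,1741 \right)} = 4512430 - \left(- \frac{5}{2} + 1741^{3} - 1189103 + 513 \cdot 2161\right) = 4512430 - \left(- \frac{5}{2} + 5277112021 - 1189103 + 1108593\right) = 4512430 - \frac{10554063017}{2} = - \frac{10545038157}{2}$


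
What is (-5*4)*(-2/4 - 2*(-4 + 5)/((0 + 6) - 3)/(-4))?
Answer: 20/3 ≈ 6.6667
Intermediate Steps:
(-5*4)*(-2/4 - 2*(-4 + 5)/((0 + 6) - 3)/(-4)) = -20*(-2*1/4 - 2/(6 - 3)*(-1/4)) = -20*(-1/2 - 2/(3*1)*(-1/4)) = -20*(-1/2 - 2/3*(-1/4)) = -20*(-1/2 + 1/6) = -20*(-1/3) = 20/3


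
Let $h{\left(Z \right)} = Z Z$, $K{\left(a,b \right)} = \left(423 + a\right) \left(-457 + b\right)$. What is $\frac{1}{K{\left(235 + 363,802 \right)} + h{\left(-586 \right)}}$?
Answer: $\frac{1}{695641} \approx 1.4375 \cdot 10^{-6}$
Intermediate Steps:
$K{\left(a,b \right)} = \left(-457 + b\right) \left(423 + a\right)$
$h{\left(Z \right)} = Z^{2}$
$\frac{1}{K{\left(235 + 363,802 \right)} + h{\left(-586 \right)}} = \frac{1}{\left(-193311 - 457 \left(235 + 363\right) + 423 \cdot 802 + \left(235 + 363\right) 802\right) + \left(-586\right)^{2}} = \frac{1}{\left(-193311 - 273286 + 339246 + 598 \cdot 802\right) + 343396} = \frac{1}{\left(-193311 - 273286 + 339246 + 479596\right) + 343396} = \frac{1}{352245 + 343396} = \frac{1}{695641}$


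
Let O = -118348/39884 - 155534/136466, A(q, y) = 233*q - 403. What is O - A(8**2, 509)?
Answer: -9874010409215/680351243 ≈ -14513.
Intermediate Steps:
A(q, y) = -403 + 233*q
O = -2794224528/680351243 (O = -118348*1/39884 - 155534*1/136466 = -29587/9971 - 77767/68233 = -2794224528/680351243 ≈ -4.1070)
O - A(8**2, 509) = -2794224528/680351243 - (-403 + 233*8**2) = -2794224528/680351243 - (-403 + 233*64) = -2794224528/680351243 - (-403 + 14912) = -2794224528/680351243 - 1*14509 = -2794224528/680351243 - 14509 = -9874010409215/680351243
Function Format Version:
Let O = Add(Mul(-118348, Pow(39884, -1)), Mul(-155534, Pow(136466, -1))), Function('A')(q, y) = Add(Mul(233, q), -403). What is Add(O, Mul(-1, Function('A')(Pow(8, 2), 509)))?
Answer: Rational(-9874010409215, 680351243) ≈ -14513.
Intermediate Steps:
Function('A')(q, y) = Add(-403, Mul(233, q))
O = Rational(-2794224528, 680351243) (O = Add(Mul(-118348, Rational(1, 39884)), Mul(-155534, Rational(1, 136466))) = Add(Rational(-29587, 9971), Rational(-77767, 68233)) = Rational(-2794224528, 680351243) ≈ -4.1070)
Add(O, Mul(-1, Function('A')(Pow(8, 2), 509))) = Add(Rational(-2794224528, 680351243), Mul(-1, Add(-403, Mul(233, Pow(8, 2))))) = Add(Rational(-2794224528, 680351243), Mul(-1, Add(-403, Mul(233, 64)))) = Add(Rational(-2794224528, 680351243), Mul(-1, Add(-403, 14912))) = Add(Rational(-2794224528, 680351243), Mul(-1, 14509)) = Add(Rational(-2794224528, 680351243), -14509) = Rational(-9874010409215, 680351243)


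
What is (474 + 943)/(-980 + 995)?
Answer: 1417/15 ≈ 94.467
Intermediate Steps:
(474 + 943)/(-980 + 995) = 1417/15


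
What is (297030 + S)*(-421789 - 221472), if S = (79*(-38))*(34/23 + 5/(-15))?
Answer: -13031124731032/69 ≈ -1.8886e+11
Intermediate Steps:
S = -237158/69 (S = -3002*(34*(1/23) + 5*(-1/15)) = -3002*(34/23 - ⅓) = -3002*79/69 = -237158/69 ≈ -3437.1)
(297030 + S)*(-421789 - 221472) = (297030 - 237158/69)*(-421789 - 221472) = (20257912/69)*(-643261) = -13031124731032/69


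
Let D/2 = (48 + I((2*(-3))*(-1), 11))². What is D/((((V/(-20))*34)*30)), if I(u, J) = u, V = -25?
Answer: 1944/425 ≈ 4.5741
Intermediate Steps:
D = 5832 (D = 2*(48 + (2*(-3))*(-1))² = 2*(48 - 6*(-1))² = 2*(48 + 6)² = 2*54² = 2*2916 = 5832)
D/((((V/(-20))*34)*30)) = 5832/(((-25/(-20)*34)*30)) = 5832/(((-25*(-1/20)*34)*30)) = 5832/((((5/4)*34)*30)) = 5832/(((85/2)*30)) = 5832/1275 = 5832*(1/1275) = 1944/425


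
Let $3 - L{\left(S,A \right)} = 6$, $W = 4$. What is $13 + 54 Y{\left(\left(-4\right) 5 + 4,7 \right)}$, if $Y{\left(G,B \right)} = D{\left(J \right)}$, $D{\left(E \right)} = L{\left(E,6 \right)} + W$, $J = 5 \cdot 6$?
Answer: $67$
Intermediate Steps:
$L{\left(S,A \right)} = -3$ ($L{\left(S,A \right)} = 3 - 6 = -3$)
$J = 30$
$D{\left(E \right)} = 1$ ($D{\left(E \right)} = -3 + 4 = 1$)
$Y{\left(G,B \right)} = 1$
$13 + 54 Y{\left(\left(-4\right) 5 + 4,7 \right)} = 13 + 54 \cdot 1 = 13 + 54 = 67$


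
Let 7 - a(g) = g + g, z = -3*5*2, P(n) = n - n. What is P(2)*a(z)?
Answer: 0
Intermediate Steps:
P(n) = 0
z = -30 (z = -15*2 = -30)
a(g) = 7 - 2*g (a(g) = 7 - (g + g) = 7 - 2*g)
P(2)*a(z) = 0*(7 - 2*(-30)) = 0*(7 + 60) = 0*67 = 0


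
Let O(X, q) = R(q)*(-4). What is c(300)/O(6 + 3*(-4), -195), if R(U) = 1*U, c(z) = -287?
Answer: -287/780 ≈ -0.36795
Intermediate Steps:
R(U) = U
O(X, q) = -4*q (O(X, q) = q*(-4) = -4*q)
c(300)/O(6 + 3*(-4), -195) = -287/((-4*(-195))) = -287/780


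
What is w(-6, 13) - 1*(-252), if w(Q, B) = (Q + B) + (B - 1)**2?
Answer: 403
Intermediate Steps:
w(Q, B) = B + Q + (-1 + B)**2 (w(Q, B) = (B + Q) + (-1 + B)**2 = B + Q + (-1 + B)**2)
w(-6, 13) - 1*(-252) = (13 - 6 + (-1 + 13)**2) - 1*(-252) = (13 - 6 + 12**2) + 252 = (13 - 6 + 144) + 252 = 151 + 252 = 403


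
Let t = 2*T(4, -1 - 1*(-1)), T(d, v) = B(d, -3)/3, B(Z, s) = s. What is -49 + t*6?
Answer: -61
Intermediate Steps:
T(d, v) = -1 (T(d, v) = -3/3 = -3*⅓ = -1)
t = -2 (t = 2*(-1) = -2)
-49 + t*6 = -49 - 2*6 = -49 - 12 = -61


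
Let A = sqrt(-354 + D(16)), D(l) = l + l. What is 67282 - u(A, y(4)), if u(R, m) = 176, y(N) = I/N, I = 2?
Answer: 67106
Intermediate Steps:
D(l) = 2*l
y(N) = 2/N
A = I*sqrt(322) (A = sqrt(-354 + 2*16) = sqrt(-354 + 32) = sqrt(-322) = I*sqrt(322) ≈ 17.944*I)
67282 - u(A, y(4)) = 67282 - 1*176 = 67282 - 176 = 67106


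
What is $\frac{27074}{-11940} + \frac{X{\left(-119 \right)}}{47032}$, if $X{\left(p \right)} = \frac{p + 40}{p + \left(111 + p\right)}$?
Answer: $- \frac{40428447869}{17829596040} \approx -2.2675$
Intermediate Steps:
$X{\left(p \right)} = \frac{40 + p}{111 + 2 p}$
$\frac{27074}{-11940} + \frac{X{\left(-119 \right)}}{47032} = \frac{27074}{-11940} + \frac{\frac{1}{111 + 2 \left(-119\right)} \left(40 - 119\right)}{47032} = 27074 \left(- \frac{1}{11940}\right) + \frac{1}{111 - 238} \left(-79\right) \frac{1}{47032} = - \frac{13537}{5970} + \frac{1}{-127} \left(-79\right) \frac{1}{47032} = - \frac{13537}{5970} + \left(- \frac{1}{127}\right) \left(-79\right) \frac{1}{47032} = - \frac{13537}{5970} + \frac{79}{127} \cdot \frac{1}{47032} = - \frac{13537}{5970} + \frac{79}{5973064} = - \frac{40428447869}{17829596040}$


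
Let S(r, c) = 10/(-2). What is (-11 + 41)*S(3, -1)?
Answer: -150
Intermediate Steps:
S(r, c) = -5 (S(r, c) = 10*(-½) = -5)
(-11 + 41)*S(3, -1) = (-11 + 41)*(-5) = 30*(-5) = -150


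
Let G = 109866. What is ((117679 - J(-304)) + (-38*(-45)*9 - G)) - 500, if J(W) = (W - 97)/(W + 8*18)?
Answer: 3632079/160 ≈ 22701.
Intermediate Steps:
J(W) = (-97 + W)/(144 + W) (J(W) = (-97 + W)/(W + 144) = (-97 + W)/(144 + W))
((117679 - J(-304)) + (-38*(-45)*9 - G)) - 500 = ((117679 - (-97 - 304)/(144 - 304)) + (-38*(-45)*9 - 1*109866)) - 500 = ((117679 - (-401)/(-160)) + (1710*9 - 109866)) - 500 = ((117679 - (-1)*(-401)/160) + (15390 - 109866)) - 500 = ((117679 - 1*401/160) - 94476) - 500 = ((117679 - 401/160) - 94476) - 500 = (18828239/160 - 94476) - 500 = 3712079/160 - 500 = 3632079/160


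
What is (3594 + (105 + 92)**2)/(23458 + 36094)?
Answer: 42403/59552 ≈ 0.71203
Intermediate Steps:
(3594 + (105 + 92)**2)/(23458 + 36094) = (3594 + 197**2)/59552 = (3594 + 38809)*(1/59552) = 42403*(1/59552) = 42403/59552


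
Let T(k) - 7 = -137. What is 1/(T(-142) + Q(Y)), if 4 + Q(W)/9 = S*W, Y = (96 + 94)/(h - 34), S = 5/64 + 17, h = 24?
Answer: -64/197527 ≈ -0.00032401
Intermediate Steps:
S = 1093/64 (S = 5*(1/64) + 17 = 5/64 + 17 = 1093/64 ≈ 17.078)
T(k) = -130 (T(k) = 7 - 137 = -130)
Y = -19 (Y = (96 + 94)/(24 - 34) = 190/(-10) = 190*(-1/10) = -19)
Q(W) = -36 + 9837*W/64 (Q(W) = -36 + 9*(1093*W/64) = -36 + 9837*W/64)
1/(T(-142) + Q(Y)) = 1/(-130 + (-36 + (9837/64)*(-19))) = 1/(-130 + (-36 - 186903/64)) = 1/(-130 - 189207/64) = 1/(-197527/64) = -64/197527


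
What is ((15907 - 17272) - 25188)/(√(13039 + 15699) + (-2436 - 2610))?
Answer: 66993219/12716689 + 26553*√28738/25433378 ≈ 5.4451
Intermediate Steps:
((15907 - 17272) - 25188)/(√(13039 + 15699) + (-2436 - 2610)) = (-1365 - 25188)/(√28738 - 5046) = -26553/(-5046 + √28738)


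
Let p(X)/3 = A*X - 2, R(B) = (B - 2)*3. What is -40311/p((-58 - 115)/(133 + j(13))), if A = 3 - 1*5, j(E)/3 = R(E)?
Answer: 1558692/59 ≈ 26419.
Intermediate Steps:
R(B) = -6 + 3*B (R(B) = (-2 + B)*3 = -6 + 3*B)
j(E) = -18 + 9*E (j(E) = 3*(-6 + 3*E) = -18 + 9*E)
A = -2 (A = 3 - 5 = -2)
p(X) = -6 - 6*X (p(X) = 3*(-2*X - 2) = 3*(-2 - 2*X) = -6 - 6*X)
-40311/p((-58 - 115)/(133 + j(13))) = -40311/(-6 - 6*(-58 - 115)/(133 + (-18 + 9*13))) = -40311/(-6 - (-1038)/(133 + (-18 + 117))) = -40311/(-6 - (-1038)/(133 + 99)) = -40311/(-6 - (-1038)/232) = -40311/(-6 - 6*(-173/232)) = -40311/(-6 + 519/116) = -40311/(-177/116) = -40311*(-116/177) = 1558692/59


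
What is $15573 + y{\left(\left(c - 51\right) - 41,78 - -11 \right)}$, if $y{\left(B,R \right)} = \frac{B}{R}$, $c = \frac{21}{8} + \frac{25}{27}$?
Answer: $\frac{299356247}{19224} \approx 15572.0$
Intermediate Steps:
$c = \frac{767}{216}$ ($c = 21 \cdot \frac{1}{8} + 25 \cdot \frac{1}{27} = \frac{21}{8} + \frac{25}{27} = \frac{767}{216} \approx 3.5509$)
$15573 + y{\left(\left(c - 51\right) - 41,78 - -11 \right)} = 15573 + \frac{\left(\frac{767}{216} - 51\right) - 41}{78 - -11} = 15573 + \frac{- \frac{10249}{216} - 41}{78 + 11} = 15573 - \frac{19105}{216 \cdot 89} = 15573 - \frac{19105}{19224} = \frac{299356247}{19224}$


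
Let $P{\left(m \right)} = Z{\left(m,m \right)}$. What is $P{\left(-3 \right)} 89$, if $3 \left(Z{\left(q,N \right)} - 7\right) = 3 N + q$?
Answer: $267$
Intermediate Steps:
$Z{\left(q,N \right)} = 7 + N + \frac{q}{3}$ ($Z{\left(q,N \right)} = 7 + \frac{3 N + q}{3} = 7 + \frac{q + 3 N}{3} = 7 + \left(N + \frac{q}{3}\right) = 7 + N + \frac{q}{3}$)
$P{\left(m \right)} = 7 + \frac{4 m}{3}$ ($P{\left(m \right)} = 7 + m + \frac{m}{3} = 7 + \frac{4 m}{3}$)
$P{\left(-3 \right)} 89 = \left(7 + \frac{4}{3} \left(-3\right)\right) 89 = \left(7 - 4\right) 89 = 3 \cdot 89 = 267$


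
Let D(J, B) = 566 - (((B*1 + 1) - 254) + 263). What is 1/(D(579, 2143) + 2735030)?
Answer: 1/2733443 ≈ 3.6584e-7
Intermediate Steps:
D(J, B) = 556 - B (D(J, B) = 566 - (((B + 1) - 254) + 263) = 566 - (((1 + B) - 254) + 263) = 566 - ((-253 + B) + 263) = 566 - (10 + B) = 566 + (-10 - B) = 556 - B)
1/(D(579, 2143) + 2735030) = 1/((556 - 1*2143) + 2735030) = 1/((556 - 2143) + 2735030) = 1/(-1587 + 2735030) = 1/2733443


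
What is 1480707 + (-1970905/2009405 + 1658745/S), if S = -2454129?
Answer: 162263558444196461/109585312961 ≈ 1.4807e+6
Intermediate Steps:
1480707 + (-1970905/2009405 + 1658745/S) = 1480707 + (-1970905/2009405 + 1658745/(-2454129)) = 1480707 + (-1970905*1/2009405 + 1658745*(-1/2454129)) = 1480707 + (-394181/401881 - 184305/272681) = 1480707 - 181554346966/109585312961 = 162263558444196461/109585312961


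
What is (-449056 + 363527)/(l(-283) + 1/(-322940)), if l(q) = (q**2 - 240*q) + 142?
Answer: -27620735260/47843883939 ≈ -0.57731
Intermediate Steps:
l(q) = 142 + q**2 - 240*q
(-449056 + 363527)/(l(-283) + 1/(-322940)) = (-449056 + 363527)/((142 + (-283)**2 - 240*(-283)) + 1/(-322940)) = -85529/((142 + 80089 + 67920) - 1/322940) = -85529/(148151 - 1/322940) = -85529/47843883939/322940 = -85529*322940/47843883939 = -27620735260/47843883939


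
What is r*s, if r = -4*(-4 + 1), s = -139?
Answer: -1668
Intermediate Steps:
r = 12 (r = -4*(-3) = 12)
r*s = 12*(-139) = -1668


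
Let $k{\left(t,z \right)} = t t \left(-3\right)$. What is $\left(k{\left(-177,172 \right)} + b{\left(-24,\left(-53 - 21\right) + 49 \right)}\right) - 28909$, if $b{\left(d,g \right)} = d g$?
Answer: $-122296$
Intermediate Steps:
$k{\left(t,z \right)} = - 3 t^{2}$ ($k{\left(t,z \right)} = t^{2} \left(-3\right) = - 3 t^{2}$)
$\left(k{\left(-177,172 \right)} + b{\left(-24,\left(-53 - 21\right) + 49 \right)}\right) - 28909 = \left(- 3 \left(-177\right)^{2} - 24 \left(\left(-53 - 21\right) + 49\right)\right) - 28909 = \left(\left(-3\right) 31329 - 24 \left(-74 + 49\right)\right) - 28909 = \left(-93987 - -600\right) - 28909 = \left(-93987 + 600\right) - 28909 = -93387 - 28909 = -122296$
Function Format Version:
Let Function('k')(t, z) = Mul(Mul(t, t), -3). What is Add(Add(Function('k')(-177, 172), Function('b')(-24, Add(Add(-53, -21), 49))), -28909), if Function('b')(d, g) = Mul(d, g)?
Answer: -122296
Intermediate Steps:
Function('k')(t, z) = Mul(-3, Pow(t, 2)) (Function('k')(t, z) = Mul(Pow(t, 2), -3) = Mul(-3, Pow(t, 2)))
Add(Add(Function('k')(-177, 172), Function('b')(-24, Add(Add(-53, -21), 49))), -28909) = Add(Add(Mul(-3, Pow(-177, 2)), Mul(-24, Add(Add(-53, -21), 49))), -28909) = Add(Add(Mul(-3, 31329), Mul(-24, Add(-74, 49))), -28909) = Add(Add(-93987, Mul(-24, -25)), -28909) = Add(Add(-93987, 600), -28909) = Add(-93387, -28909) = -122296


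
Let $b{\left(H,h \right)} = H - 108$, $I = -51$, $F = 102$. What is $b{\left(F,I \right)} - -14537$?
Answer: $14531$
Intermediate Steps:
$b{\left(H,h \right)} = -108 + H$ ($b{\left(H,h \right)} = H - 108 = -108 + H$)
$b{\left(F,I \right)} - -14537 = \left(-108 + 102\right) - -14537 = -6 + 14537 = 14531$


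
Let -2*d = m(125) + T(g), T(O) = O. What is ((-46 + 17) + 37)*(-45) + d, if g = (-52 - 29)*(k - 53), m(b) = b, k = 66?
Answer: 104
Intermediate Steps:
g = -1053 (g = (-52 - 29)*(66 - 53) = -81*13 = -1053)
d = 464 (d = -(125 - 1053)/2 = -½*(-928) = 464)
((-46 + 17) + 37)*(-45) + d = ((-46 + 17) + 37)*(-45) + 464 = (-29 + 37)*(-45) + 464 = 8*(-45) + 464 = -360 + 464 = 104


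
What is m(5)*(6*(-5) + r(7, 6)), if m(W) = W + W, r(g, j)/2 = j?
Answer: -180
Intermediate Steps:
r(g, j) = 2*j
m(W) = 2*W
m(5)*(6*(-5) + r(7, 6)) = (2*5)*(6*(-5) + 2*6) = 10*(-30 + 12) = 10*(-18) = -180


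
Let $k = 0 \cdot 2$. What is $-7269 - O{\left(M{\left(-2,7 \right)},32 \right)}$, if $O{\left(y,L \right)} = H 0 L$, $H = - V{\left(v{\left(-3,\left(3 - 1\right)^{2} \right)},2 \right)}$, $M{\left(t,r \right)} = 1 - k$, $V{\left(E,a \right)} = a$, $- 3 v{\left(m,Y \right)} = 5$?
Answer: $-7269$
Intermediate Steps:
$v{\left(m,Y \right)} = - \frac{5}{3}$ ($v{\left(m,Y \right)} = \left(- \frac{1}{3}\right) 5 = - \frac{5}{3}$)
$k = 0$
$M{\left(t,r \right)} = 1$ ($M{\left(t,r \right)} = 1 - 0 = 1 + 0 = 1$)
$H = -2$ ($H = \left(-1\right) 2 = -2$)
$O{\left(y,L \right)} = 0$ ($O{\left(y,L \right)} = \left(-2\right) 0 L = 0 L = 0$)
$-7269 - O{\left(M{\left(-2,7 \right)},32 \right)} = -7269 - 0 = -7269 + 0 = -7269$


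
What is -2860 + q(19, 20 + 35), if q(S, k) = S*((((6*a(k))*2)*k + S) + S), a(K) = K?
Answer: 687562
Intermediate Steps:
q(S, k) = S*(2*S + 12*k²) (q(S, k) = S*((((6*k)*2)*k + S) + S) = S*(((12*k)*k + S) + S) = S*((12*k² + S) + S) = S*((S + 12*k²) + S) = S*(2*S + 12*k²))
-2860 + q(19, 20 + 35) = -2860 + 2*19*(19 + 6*(20 + 35)²) = -2860 + 2*19*(19 + 6*55²) = -2860 + 2*19*(19 + 6*3025) = -2860 + 2*19*(19 + 18150) = -2860 + 2*19*18169 = -2860 + 690422 = 687562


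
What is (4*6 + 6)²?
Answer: 900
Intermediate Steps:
(4*6 + 6)² = (24 + 6)² = 30² = 900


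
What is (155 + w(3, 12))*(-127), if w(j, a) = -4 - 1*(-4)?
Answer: -19685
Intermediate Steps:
w(j, a) = 0 (w(j, a) = -4 + 4 = 0)
(155 + w(3, 12))*(-127) = (155 + 0)*(-127) = 155*(-127) = -19685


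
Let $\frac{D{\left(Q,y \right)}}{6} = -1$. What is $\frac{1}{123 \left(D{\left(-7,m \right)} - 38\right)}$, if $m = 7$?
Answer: $- \frac{1}{5412} \approx -0.00018477$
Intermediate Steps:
$D{\left(Q,y \right)} = -6$ ($D{\left(Q,y \right)} = 6 \left(-1\right) = -6$)
$\frac{1}{123 \left(D{\left(-7,m \right)} - 38\right)} = \frac{1}{123 \left(-6 - 38\right)} = \frac{1}{123 \left(-44\right)} = \frac{1}{-5412} = - \frac{1}{5412}$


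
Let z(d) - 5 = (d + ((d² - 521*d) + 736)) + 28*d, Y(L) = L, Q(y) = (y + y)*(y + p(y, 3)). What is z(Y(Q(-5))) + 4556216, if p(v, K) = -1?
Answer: 4531037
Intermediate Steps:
Q(y) = 2*y*(-1 + y) (Q(y) = (y + y)*(y - 1) = (2*y)*(-1 + y) = 2*y*(-1 + y))
z(d) = 741 + d² - 492*d (z(d) = 5 + ((d + ((d² - 521*d) + 736)) + 28*d) = 5 + ((d + (736 + d² - 521*d)) + 28*d) = 5 + ((736 + d² - 520*d) + 28*d) = 5 + (736 + d² - 492*d) = 741 + d² - 492*d)
z(Y(Q(-5))) + 4556216 = (741 + (2*(-5)*(-1 - 5))² - 984*(-5)*(-1 - 5)) + 4556216 = (741 + (2*(-5)*(-6))² - 984*(-5)*(-6)) + 4556216 = (741 + 60² - 492*60) + 4556216 = (741 + 3600 - 29520) + 4556216 = -25179 + 4556216 = 4531037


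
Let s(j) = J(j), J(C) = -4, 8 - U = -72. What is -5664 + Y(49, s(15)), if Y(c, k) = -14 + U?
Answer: -5598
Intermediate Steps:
U = 80 (U = 8 - 1*(-72) = 8 + 72 = 80)
s(j) = -4
Y(c, k) = 66 (Y(c, k) = -14 + 80 = 66)
-5664 + Y(49, s(15)) = -5664 + 66 = -5598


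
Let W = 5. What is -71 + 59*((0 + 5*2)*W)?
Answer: 2879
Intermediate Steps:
-71 + 59*((0 + 5*2)*W) = -71 + 59*((0 + 5*2)*5) = -71 + 59*((0 + 10)*5) = -71 + 59*(10*5) = -71 + 59*50 = -71 + 2950 = 2879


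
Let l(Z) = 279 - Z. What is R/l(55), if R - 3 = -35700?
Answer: -35697/224 ≈ -159.36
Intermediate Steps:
R = -35697 (R = 3 - 35700 = -35697)
R/l(55) = -35697/(279 - 1*55) = -35697/(279 - 55) = -35697/224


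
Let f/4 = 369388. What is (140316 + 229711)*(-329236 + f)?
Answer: 424907924532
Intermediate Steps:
f = 1477552 (f = 4*369388 = 1477552)
(140316 + 229711)*(-329236 + f) = (140316 + 229711)*(-329236 + 1477552) = 370027*1148316 = 424907924532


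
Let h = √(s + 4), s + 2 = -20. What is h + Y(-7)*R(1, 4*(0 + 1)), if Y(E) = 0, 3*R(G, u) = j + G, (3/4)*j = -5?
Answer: 3*I*√2 ≈ 4.2426*I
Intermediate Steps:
j = -20/3 (j = (4/3)*(-5) = -20/3 ≈ -6.6667)
s = -22 (s = -2 - 20 = -22)
R(G, u) = -20/9 + G/3 (R(G, u) = (-20/3 + G)/3 = -20/9 + G/3)
h = 3*I*√2 (h = √(-22 + 4) = √(-18) = 3*I*√2 ≈ 4.2426*I)
h + Y(-7)*R(1, 4*(0 + 1)) = 3*I*√2 + 0*(-20/9 + (⅓)*1) = 3*I*√2 + 0*(-20/9 + ⅓) = 3*I*√2 + 0*(-17/9) = 3*I*√2 + 0 = 3*I*√2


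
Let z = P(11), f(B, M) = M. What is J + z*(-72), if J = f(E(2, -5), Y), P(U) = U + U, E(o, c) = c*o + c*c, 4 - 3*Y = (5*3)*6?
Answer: -4838/3 ≈ -1612.7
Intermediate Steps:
Y = -86/3 (Y = 4/3 - 5*3*6/3 = 4/3 - 5*6 = 4/3 - ⅓*90 = 4/3 - 30 = -86/3 ≈ -28.667)
E(o, c) = c² + c*o (E(o, c) = c*o + c² = c² + c*o)
P(U) = 2*U
z = 22 (z = 2*11 = 22)
J = -86/3 ≈ -28.667
J + z*(-72) = -86/3 + 22*(-72) = -86/3 - 1584 = -4838/3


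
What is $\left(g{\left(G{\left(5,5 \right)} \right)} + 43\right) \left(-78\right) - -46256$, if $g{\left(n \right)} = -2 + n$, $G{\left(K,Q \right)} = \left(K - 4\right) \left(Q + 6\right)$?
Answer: $42200$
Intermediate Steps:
$G{\left(K,Q \right)} = \left(-4 + K\right) \left(6 + Q\right)$
$\left(g{\left(G{\left(5,5 \right)} \right)} + 43\right) \left(-78\right) - -46256 = \left(\left(-2 + \left(-24 - 20 + 6 \cdot 5 + 5 \cdot 5\right)\right) + 43\right) \left(-78\right) - -46256 = \left(\left(-2 + \left(-24 - 20 + 30 + 25\right)\right) + 43\right) \left(-78\right) + 46256 = \left(\left(-2 + 11\right) + 43\right) \left(-78\right) + 46256 = \left(9 + 43\right) \left(-78\right) + 46256 = 52 \left(-78\right) + 46256 = -4056 + 46256 = 42200$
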